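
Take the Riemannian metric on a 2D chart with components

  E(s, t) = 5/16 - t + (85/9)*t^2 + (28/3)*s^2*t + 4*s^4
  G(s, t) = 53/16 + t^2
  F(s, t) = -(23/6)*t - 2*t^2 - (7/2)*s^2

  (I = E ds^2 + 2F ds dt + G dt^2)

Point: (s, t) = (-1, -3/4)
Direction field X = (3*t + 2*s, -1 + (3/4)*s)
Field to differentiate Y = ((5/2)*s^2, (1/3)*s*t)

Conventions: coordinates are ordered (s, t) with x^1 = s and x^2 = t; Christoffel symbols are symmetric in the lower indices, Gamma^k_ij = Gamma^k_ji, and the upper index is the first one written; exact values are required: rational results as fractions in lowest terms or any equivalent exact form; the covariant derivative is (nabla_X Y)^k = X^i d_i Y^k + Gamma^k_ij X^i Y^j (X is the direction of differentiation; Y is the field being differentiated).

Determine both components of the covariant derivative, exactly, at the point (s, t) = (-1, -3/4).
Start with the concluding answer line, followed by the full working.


Answer: (nabla_X Y)^s = 204377/15384, (nabla_X Y)^t = -298013/10256

E = 27/8, F = -7/4, G = 31/8 at the point
E_s = -2, E_t = -35/6, F_s = 7, F_t = -5/6, G_s = 0, G_t = -3/2
EG - F^2 = 641/64;  g^inv = (64/641) * [[31/8, 7/4], [7/4, 27/8]]
first-kind symbols [ij,l] = (1/2)(d_i g_jl + d_j g_il - d_l g_ij): [ss,s] = E_s/2 = -1, [ss,t] = F_s - E_t/2 = 119/12, [st,s] = E_t/2 = -35/12, [st,t] = G_s/2 = 0, [tt,s] = F_t - G_s/2 = -5/6, [tt,t] = G_t/2 = -3/4
Gamma^s_ij = (G*[ij,s] - F*[ij,t])/(EG - F^2), Gamma^t_ij = (E*[ij,t] - F*[ij,s])/(EG - F^2)
Gamma_sss = 2588/1923, Gamma_sst = -2170/1923, Gamma_stt = -872/1923, Gamma_tss = 2030/641, Gamma_tst = -980/1923, Gamma_ttt = -766/1923
X = (-17/4, -7/4), Y = (5/2, 1/4) at the point


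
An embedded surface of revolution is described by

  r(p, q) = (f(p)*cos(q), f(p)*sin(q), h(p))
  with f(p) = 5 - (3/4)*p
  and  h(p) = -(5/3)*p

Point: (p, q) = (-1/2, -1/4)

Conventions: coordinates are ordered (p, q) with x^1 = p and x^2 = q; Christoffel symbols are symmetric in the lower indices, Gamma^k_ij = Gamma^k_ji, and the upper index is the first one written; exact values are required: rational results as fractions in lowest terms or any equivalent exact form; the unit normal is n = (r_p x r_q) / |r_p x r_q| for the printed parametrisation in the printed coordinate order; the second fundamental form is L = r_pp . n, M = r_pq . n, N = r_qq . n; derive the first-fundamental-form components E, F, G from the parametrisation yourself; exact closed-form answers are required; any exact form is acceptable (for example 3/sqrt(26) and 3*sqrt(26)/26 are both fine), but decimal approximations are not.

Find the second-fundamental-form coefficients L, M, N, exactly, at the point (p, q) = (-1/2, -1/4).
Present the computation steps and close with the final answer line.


f = 43/8, f' = -3/4, f'' = 0, h' = -5/3, h'' = 0
E = 481/144, F = 0, G = 1849/64; answer radicand W^2 = 481/144
unnormalised second-form numerators: l = 0, m = 0, n = -215/24; L = l/sqrt(481/144), and similarly M = m/sqrt(W^2), N = n/sqrt(W^2)

Answer: L = 0, M = 0, N = -215*sqrt(481)/962


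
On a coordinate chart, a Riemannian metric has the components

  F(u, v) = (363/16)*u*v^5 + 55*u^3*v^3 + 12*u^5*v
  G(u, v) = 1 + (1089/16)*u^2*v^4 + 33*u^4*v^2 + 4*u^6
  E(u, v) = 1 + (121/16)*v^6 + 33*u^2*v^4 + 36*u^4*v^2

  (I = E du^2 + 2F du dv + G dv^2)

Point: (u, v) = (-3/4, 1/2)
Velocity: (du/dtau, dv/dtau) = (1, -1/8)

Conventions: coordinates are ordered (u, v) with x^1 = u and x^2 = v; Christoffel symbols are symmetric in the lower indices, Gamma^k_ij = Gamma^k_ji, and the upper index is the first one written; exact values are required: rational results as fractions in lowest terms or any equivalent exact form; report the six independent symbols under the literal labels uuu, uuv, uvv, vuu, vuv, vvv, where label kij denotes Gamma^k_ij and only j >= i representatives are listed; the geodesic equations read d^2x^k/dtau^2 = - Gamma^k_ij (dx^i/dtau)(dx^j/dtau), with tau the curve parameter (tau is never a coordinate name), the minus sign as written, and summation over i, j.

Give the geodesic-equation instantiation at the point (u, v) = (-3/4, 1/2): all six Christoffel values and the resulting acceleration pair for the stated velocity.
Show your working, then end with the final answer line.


E = 5249/1024, F = -9945/2048, G = 27505/4096 at the point
E_u = -585/32, E_v = 5655/256, F_u = 11163/512, F_v = -26181/1024, G_u = -13311/512, G_v = 15147/512
EG - F^2 = 44405/4096;  g^inv = (4096/44405) * [[27505/4096, 9945/2048], [9945/2048, 5249/1024]]
first-kind symbols [ij,l] = (1/2)(d_i g_jl + d_j g_il - d_l g_ij): [uu,u] = E_u/2 = -585/64, [uu,v] = F_u - E_v/2 = 1377/128, [uv,u] = E_v/2 = 5655/512, [uv,v] = G_u/2 = -13311/1024, [vv,u] = F_v - G_u/2 = -6435/512, [vv,v] = G_v/2 = 15147/1024
Gamma^u_ij = (G*[ij,u] - F*[ij,v])/(EG - F^2), Gamma^v_ij = (E*[ij,v] - F*[ij,u])/(EG - F^2)
Gamma_uuu = -7488/8881, Gamma_uuv = 9048/8881, Gamma_uvv = -10296/8881, Gamma_vuu = 44064/44405, Gamma_vuv = -53244/44405, Gamma_vvv = 60588/44405
d^2u/dtau^2 = -(Gamma_uuu*(1)^2 + 2*Gamma_uuv*(1)*(-1/8) + Gamma_uvv*(-1/8)^2) = 741/664
d^2v/dtau^2 = -(Gamma_vuu*(1)^2 + 2*Gamma_vuv*(1)*(-1/8) + Gamma_vvv*(-1/8)^2) = -8721/6640

Answer: Gamma_uuu = -7488/8881, Gamma_uuv = 9048/8881, Gamma_uvv = -10296/8881, Gamma_vuu = 44064/44405, Gamma_vuv = -53244/44405, Gamma_vvv = 60588/44405; accelerations (d^2u/dtau^2, d^2v/dtau^2) = (741/664, -8721/6640)


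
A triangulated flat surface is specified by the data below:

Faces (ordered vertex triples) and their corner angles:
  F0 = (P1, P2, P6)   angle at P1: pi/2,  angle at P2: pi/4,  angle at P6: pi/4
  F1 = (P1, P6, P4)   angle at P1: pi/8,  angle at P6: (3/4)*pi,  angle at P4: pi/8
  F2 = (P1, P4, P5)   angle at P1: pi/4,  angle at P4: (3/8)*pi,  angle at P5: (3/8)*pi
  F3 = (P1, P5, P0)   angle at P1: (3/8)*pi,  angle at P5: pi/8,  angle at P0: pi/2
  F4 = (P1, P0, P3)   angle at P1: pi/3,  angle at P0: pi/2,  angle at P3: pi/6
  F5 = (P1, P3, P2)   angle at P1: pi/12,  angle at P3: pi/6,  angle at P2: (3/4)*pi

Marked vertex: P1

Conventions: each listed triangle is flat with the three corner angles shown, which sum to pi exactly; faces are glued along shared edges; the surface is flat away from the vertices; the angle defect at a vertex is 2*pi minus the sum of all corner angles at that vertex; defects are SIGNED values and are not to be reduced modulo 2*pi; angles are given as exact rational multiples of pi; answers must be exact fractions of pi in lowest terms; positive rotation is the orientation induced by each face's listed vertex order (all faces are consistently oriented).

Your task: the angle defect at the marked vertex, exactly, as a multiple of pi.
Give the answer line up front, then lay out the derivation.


Answer: defect(P1) = pi/3

Sum of corner angles at P1: (5/3)*pi
defect = 2*pi - (5/3)*pi


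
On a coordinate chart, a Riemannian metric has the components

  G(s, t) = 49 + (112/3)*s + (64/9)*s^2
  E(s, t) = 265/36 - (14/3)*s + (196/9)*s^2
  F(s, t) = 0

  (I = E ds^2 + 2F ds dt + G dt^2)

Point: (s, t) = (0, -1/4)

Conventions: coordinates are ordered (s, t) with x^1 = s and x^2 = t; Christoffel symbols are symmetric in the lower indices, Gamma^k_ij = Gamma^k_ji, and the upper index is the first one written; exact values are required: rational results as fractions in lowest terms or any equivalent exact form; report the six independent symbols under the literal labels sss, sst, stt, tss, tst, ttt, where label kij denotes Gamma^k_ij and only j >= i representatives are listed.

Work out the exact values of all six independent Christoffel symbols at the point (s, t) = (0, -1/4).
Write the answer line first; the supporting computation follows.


Answer: Gamma_sss = -84/265, Gamma_sst = 0, Gamma_stt = -672/265, Gamma_tss = 0, Gamma_tst = 8/21, Gamma_ttt = 0

E = 265/36, F = 0, G = 49 at the point
E_s = -14/3, E_t = 0, F_s = 0, F_t = 0, G_s = 112/3, G_t = 0
EG - F^2 = 12985/36;  g^inv = (36/12985) * [[49, 0], [0, 265/36]]
first-kind symbols [ij,l] = (1/2)(d_i g_jl + d_j g_il - d_l g_ij): [ss,s] = E_s/2 = -7/3, [ss,t] = F_s - E_t/2 = 0, [st,s] = E_t/2 = 0, [st,t] = G_s/2 = 56/3, [tt,s] = F_t - G_s/2 = -56/3, [tt,t] = G_t/2 = 0
Gamma^s_ij = (G*[ij,s] - F*[ij,t])/(EG - F^2), Gamma^t_ij = (E*[ij,t] - F*[ij,s])/(EG - F^2)


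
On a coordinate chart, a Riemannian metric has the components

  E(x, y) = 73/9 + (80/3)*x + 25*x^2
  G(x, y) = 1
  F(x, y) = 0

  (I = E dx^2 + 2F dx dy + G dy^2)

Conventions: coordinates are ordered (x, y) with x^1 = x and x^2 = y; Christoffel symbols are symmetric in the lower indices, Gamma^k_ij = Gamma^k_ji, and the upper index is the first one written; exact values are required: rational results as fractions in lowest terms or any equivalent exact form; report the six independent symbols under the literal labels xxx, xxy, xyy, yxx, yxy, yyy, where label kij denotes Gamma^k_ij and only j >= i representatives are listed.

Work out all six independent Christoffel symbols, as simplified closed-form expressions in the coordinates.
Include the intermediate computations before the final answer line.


E = 73/9 + (80/3)*x + 25*x^2; F = 0; G = 1
Gamma^k_ij = (1/2) g^{kl} (d_i g_jl + d_j g_il - d_l g_ij), with g^inv = (1/(EG-F^2)) [[G, -F], [-F, E]]
first partials: E_x = 80/3 + 50*x, E_y = 0, F_x = 0, F_y = 0, G_x = 0, G_y = 0
D = EG - F^2 = 73/9 + (80/3)*x + 25*x^2
expanded: Gamma^x_xx = (G E_x - 2F F_x + F E_y)/(2D), Gamma^x_xy = (G E_y - F G_x)/(2D), Gamma^x_yy = (2G F_y - G G_x - F G_y)/(2D), Gamma^y_xx = (2E F_x - E E_y - F E_x)/(2D), Gamma^y_xy = (E G_x - F E_y)/(2D), Gamma^y_yy = (E G_y - 2F F_y + F G_x)/(2D); substitute and cancel common factors

Answer: Gamma_xxx = (225*x + 120)/(225*x^2 + 240*x + 73), Gamma_xxy = 0, Gamma_xyy = 0, Gamma_yxx = 0, Gamma_yxy = 0, Gamma_yyy = 0


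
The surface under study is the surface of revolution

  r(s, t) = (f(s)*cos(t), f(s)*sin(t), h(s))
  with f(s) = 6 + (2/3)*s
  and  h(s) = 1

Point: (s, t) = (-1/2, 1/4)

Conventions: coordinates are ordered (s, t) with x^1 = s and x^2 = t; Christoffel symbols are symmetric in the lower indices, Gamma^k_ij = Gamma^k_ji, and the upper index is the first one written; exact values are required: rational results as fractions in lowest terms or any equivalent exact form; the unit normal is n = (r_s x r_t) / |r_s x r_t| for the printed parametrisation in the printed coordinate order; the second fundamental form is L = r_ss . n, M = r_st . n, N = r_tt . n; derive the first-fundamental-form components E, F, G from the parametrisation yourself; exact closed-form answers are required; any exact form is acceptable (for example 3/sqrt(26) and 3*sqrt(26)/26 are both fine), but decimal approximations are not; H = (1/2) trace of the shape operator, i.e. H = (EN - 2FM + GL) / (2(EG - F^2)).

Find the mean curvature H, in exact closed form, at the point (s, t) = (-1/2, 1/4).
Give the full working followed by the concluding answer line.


f = 17/3, f' = 2/3, f'' = 0, h' = 0, h'' = 0
E = 4/9, F = 0, G = 289/9; answer radicand W^2 = 4/9
unnormalised second-form numerators: l = 0, m = 0, n = 0; L = l/sqrt(4/9), and similarly M = m/sqrt(W^2), N = n/sqrt(W^2)
H = (E*n - 2*F*m + G*l) / (2*(EG - F^2)*sqrt(W^2)); E*n - 2*F*m + G*l = 0, EG - F^2 = 1156/81, so H = (0)/sqrt(4/9)

Answer: H = 0


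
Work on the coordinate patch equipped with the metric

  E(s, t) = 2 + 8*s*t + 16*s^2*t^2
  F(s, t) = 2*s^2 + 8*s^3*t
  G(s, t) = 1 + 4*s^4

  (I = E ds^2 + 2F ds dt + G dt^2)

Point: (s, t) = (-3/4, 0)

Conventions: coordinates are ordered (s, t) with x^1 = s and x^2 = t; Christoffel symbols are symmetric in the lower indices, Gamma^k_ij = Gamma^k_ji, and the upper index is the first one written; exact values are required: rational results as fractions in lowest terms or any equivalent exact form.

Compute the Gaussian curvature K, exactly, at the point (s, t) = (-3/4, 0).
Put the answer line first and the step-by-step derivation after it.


Answer: K = -36864/43681

E = 2, F = 9/8, G = 145/64, EG - F^2 = 209/64 at the point
E_s = 0, E_t = -6, F_s = -3, F_t = -27/8, G_s = -27/4, G_t = 0
E_tt = 18, F_st = 27/2, G_ss = 27
Compute both Brioschi determinants and normalise by (EG - F^2)^2.
M1 = [[-E_tt/2 + F_st - G_ss/2, E_s/2, F_s - E_t/2], [F_t - G_s/2, E, F], [G_t/2, F, G]] = [[-9, 0, 0], [0, 2, 9/8], [0, 9/8, 145/64]]; det M1 = -1881/64
M2 = [[0, E_t/2, G_s/2], [E_t/2, E, F], [G_s/2, F, G]] = [[0, -3, -27/8], [-3, 2, 9/8], [-27/8, 9/8, 145/64]]; det M2 = -1305/64
det M1 - det M2 = -9; K = -9 / (209/64)^2 = -36864/43681


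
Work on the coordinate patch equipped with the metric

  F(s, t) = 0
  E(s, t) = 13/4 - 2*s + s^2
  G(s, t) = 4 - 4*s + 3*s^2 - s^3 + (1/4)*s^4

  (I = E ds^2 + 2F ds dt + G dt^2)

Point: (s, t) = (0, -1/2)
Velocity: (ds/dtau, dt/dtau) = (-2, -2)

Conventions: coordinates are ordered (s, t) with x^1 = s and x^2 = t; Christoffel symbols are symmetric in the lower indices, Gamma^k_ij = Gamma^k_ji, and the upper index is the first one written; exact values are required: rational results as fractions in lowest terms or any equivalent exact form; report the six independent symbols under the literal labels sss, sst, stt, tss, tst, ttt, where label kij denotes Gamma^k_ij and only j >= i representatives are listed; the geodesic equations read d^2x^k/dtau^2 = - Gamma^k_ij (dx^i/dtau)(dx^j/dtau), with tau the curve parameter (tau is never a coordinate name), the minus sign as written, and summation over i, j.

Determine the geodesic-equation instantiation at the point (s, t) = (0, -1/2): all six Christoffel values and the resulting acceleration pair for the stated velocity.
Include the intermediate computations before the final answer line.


E = 13/4, F = 0, G = 4 at the point
E_s = -2, E_t = 0, F_s = 0, F_t = 0, G_s = -4, G_t = 0
EG - F^2 = 13;  g^inv = (1/13) * [[4, 0], [0, 13/4]]
first-kind symbols [ij,l] = (1/2)(d_i g_jl + d_j g_il - d_l g_ij): [ss,s] = E_s/2 = -1, [ss,t] = F_s - E_t/2 = 0, [st,s] = E_t/2 = 0, [st,t] = G_s/2 = -2, [tt,s] = F_t - G_s/2 = 2, [tt,t] = G_t/2 = 0
Gamma^s_ij = (G*[ij,s] - F*[ij,t])/(EG - F^2), Gamma^t_ij = (E*[ij,t] - F*[ij,s])/(EG - F^2)
Gamma_sss = -4/13, Gamma_sst = 0, Gamma_stt = 8/13, Gamma_tss = 0, Gamma_tst = -1/2, Gamma_ttt = 0
d^2s/dtau^2 = -(Gamma_sss*(-2)^2 + 2*Gamma_sst*(-2)*(-2) + Gamma_stt*(-2)^2) = -16/13
d^2t/dtau^2 = -(Gamma_tss*(-2)^2 + 2*Gamma_tst*(-2)*(-2) + Gamma_ttt*(-2)^2) = 4

Answer: Gamma_sss = -4/13, Gamma_sst = 0, Gamma_stt = 8/13, Gamma_tss = 0, Gamma_tst = -1/2, Gamma_ttt = 0; accelerations (d^2s/dtau^2, d^2t/dtau^2) = (-16/13, 4)


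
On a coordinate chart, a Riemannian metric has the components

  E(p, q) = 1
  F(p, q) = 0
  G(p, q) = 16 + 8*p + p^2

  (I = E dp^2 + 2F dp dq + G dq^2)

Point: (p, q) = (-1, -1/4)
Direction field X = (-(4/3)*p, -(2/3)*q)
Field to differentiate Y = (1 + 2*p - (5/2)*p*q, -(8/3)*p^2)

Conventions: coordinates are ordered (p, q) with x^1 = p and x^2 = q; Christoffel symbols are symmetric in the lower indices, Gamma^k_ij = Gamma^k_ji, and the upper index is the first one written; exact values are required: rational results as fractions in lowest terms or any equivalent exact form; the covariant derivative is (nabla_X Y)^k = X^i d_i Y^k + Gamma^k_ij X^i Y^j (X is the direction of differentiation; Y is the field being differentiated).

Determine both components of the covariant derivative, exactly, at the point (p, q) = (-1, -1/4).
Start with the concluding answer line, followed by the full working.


Answer: (nabla_X Y)^p = 21/4, (nabla_X Y)^q = 2521/432

E = 1, F = 0, G = 9 at the point
E_p = 0, E_q = 0, F_p = 0, F_q = 0, G_p = 6, G_q = 0
EG - F^2 = 9;  g^inv = (1/9) * [[9, 0], [0, 1]]
first-kind symbols [ij,l] = (1/2)(d_i g_jl + d_j g_il - d_l g_ij): [pp,p] = E_p/2 = 0, [pp,q] = F_p - E_q/2 = 0, [pq,p] = E_q/2 = 0, [pq,q] = G_p/2 = 3, [qq,p] = F_q - G_p/2 = -3, [qq,q] = G_q/2 = 0
Gamma^p_ij = (G*[ij,p] - F*[ij,q])/(EG - F^2), Gamma^q_ij = (E*[ij,q] - F*[ij,p])/(EG - F^2)
Gamma_ppp = 0, Gamma_ppq = 0, Gamma_pqq = -3, Gamma_qpp = 0, Gamma_qpq = 1/3, Gamma_qqq = 0
X = (4/3, 1/6), Y = (-13/8, -8/3) at the point


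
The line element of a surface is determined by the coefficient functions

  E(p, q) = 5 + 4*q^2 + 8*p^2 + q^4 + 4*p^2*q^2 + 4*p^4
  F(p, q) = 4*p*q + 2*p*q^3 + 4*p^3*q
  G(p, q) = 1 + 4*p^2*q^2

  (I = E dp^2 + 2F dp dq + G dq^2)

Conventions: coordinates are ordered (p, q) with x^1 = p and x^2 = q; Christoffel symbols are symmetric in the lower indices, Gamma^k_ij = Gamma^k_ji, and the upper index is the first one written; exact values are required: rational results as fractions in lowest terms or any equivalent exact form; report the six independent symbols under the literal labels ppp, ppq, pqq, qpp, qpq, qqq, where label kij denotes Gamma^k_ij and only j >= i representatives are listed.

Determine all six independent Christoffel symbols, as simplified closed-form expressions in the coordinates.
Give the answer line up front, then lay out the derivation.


Answer: Gamma_ppp = (8*p^3 + 4*p*q^2 + 8*p)/(4*p^4 + 8*p^2*q^2 + 8*p^2 + q^4 + 4*q^2 + 5), Gamma_ppq = (4*p^2*q + 2*q^3 + 4*q)/(4*p^4 + 8*p^2*q^2 + 8*p^2 + q^4 + 4*q^2 + 5), Gamma_pqq = (4*p^3 + 2*p*q^2 + 4*p)/(4*p^4 + 8*p^2*q^2 + 8*p^2 + q^4 + 4*q^2 + 5), Gamma_qpp = 8*p^2*q/(4*p^4 + 8*p^2*q^2 + 8*p^2 + q^4 + 4*q^2 + 5), Gamma_qpq = 4*p*q^2/(4*p^4 + 8*p^2*q^2 + 8*p^2 + q^4 + 4*q^2 + 5), Gamma_qqq = 4*p^2*q/(4*p^4 + 8*p^2*q^2 + 8*p^2 + q^4 + 4*q^2 + 5)

E = 5 + 4*q^2 + 8*p^2 + q^4 + 4*p^2*q^2 + 4*p^4; F = 4*p*q + 2*p*q^3 + 4*p^3*q; G = 1 + 4*p^2*q^2
Gamma^k_ij = (1/2) g^{kl} (d_i g_jl + d_j g_il - d_l g_ij), with g^inv = (1/(EG-F^2)) [[G, -F], [-F, E]]
first partials: E_p = 16*p + 8*p*q^2 + 16*p^3, E_q = 8*q + 4*q^3 + 8*p^2*q, F_p = 4*q + 2*q^3 + 12*p^2*q, F_q = 4*p + 6*p*q^2 + 4*p^3, G_p = 8*p*q^2, G_q = 8*p^2*q
D = EG - F^2 = 5 + 4*q^2 + 8*p^2 + q^4 + 8*p^2*q^2 + 4*p^4
expanded: Gamma^p_pp = (G E_p - 2F F_p + F E_q)/(2D), Gamma^p_pq = (G E_q - F G_p)/(2D), Gamma^p_qq = (2G F_q - G G_p - F G_q)/(2D), Gamma^q_pp = (2E F_p - E E_q - F E_p)/(2D), Gamma^q_pq = (E G_p - F E_q)/(2D), Gamma^q_qq = (E G_q - 2F F_q + F G_p)/(2D); substitute and cancel common factors


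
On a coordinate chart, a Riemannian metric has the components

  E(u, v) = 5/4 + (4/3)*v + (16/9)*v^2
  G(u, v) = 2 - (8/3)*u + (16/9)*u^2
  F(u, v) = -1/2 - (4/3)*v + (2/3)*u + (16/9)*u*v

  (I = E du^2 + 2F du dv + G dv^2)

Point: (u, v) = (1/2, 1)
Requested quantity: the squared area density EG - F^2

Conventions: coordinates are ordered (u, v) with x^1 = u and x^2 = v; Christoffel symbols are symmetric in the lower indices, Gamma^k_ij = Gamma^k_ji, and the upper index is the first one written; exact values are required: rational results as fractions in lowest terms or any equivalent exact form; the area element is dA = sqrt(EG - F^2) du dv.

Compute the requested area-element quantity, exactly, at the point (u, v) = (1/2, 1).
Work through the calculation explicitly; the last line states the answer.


E = 157/36, F = -11/18, G = 10/9; EG - F^2 = 161/36

Answer: EG - F^2 = 161/36


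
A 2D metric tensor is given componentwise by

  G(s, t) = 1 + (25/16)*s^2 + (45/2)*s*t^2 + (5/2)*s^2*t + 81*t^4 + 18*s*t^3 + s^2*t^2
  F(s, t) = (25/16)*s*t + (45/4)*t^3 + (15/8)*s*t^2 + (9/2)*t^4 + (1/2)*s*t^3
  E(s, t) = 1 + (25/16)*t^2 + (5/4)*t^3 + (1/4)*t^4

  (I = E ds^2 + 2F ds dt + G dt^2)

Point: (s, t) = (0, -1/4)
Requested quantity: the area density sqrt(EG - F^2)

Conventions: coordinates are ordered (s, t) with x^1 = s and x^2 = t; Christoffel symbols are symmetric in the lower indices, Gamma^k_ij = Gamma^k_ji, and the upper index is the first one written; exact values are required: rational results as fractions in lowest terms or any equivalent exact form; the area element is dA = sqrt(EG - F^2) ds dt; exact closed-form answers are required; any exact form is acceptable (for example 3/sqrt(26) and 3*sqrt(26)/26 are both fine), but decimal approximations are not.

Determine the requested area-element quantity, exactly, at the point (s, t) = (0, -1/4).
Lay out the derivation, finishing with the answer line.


E = 1105/1024, F = -81/512, G = 337/256; EG - F^2 = 1429/1024

Answer: sqrt(EG - F^2) = sqrt(1429)/32


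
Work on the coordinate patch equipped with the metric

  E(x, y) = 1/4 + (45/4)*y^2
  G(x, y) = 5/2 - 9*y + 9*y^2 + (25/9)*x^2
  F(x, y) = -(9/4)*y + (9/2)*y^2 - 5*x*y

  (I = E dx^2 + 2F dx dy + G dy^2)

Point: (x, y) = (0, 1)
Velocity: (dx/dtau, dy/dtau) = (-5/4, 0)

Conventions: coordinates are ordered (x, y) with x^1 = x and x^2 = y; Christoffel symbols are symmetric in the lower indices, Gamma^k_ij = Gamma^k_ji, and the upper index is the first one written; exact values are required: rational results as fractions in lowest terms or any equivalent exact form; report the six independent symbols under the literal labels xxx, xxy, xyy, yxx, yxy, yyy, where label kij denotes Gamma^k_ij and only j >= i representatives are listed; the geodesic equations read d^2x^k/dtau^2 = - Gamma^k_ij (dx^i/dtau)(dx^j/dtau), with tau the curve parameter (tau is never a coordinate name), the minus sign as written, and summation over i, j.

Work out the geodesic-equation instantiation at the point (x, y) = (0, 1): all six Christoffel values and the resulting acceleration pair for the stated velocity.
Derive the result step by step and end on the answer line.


E = 23/2, F = 9/4, G = 5/2 at the point
E_x = 0, E_y = 45/2, F_x = -5, F_y = 27/4, G_x = 0, G_y = 9
EG - F^2 = 379/16;  g^inv = (16/379) * [[5/2, -9/4], [-9/4, 23/2]]
first-kind symbols [ij,l] = (1/2)(d_i g_jl + d_j g_il - d_l g_ij): [xx,x] = E_x/2 = 0, [xx,y] = F_x - E_y/2 = -65/4, [xy,x] = E_y/2 = 45/4, [xy,y] = G_x/2 = 0, [yy,x] = F_y - G_x/2 = 27/4, [yy,y] = G_y/2 = 9/2
Gamma^x_ij = (G*[ij,x] - F*[ij,y])/(EG - F^2), Gamma^y_ij = (E*[ij,y] - F*[ij,x])/(EG - F^2)
Gamma_xxx = 585/379, Gamma_xxy = 450/379, Gamma_xyy = 108/379, Gamma_yxx = -2990/379, Gamma_yxy = -405/379, Gamma_yyy = 585/379
d^2x/dtau^2 = -(Gamma_xxx*(-5/4)^2 + 2*Gamma_xxy*(-5/4)*(0) + Gamma_xyy*(0)^2) = -14625/6064
d^2y/dtau^2 = -(Gamma_yxx*(-5/4)^2 + 2*Gamma_yxy*(-5/4)*(0) + Gamma_yyy*(0)^2) = 37375/3032

Answer: Gamma_xxx = 585/379, Gamma_xxy = 450/379, Gamma_xyy = 108/379, Gamma_yxx = -2990/379, Gamma_yxy = -405/379, Gamma_yyy = 585/379; accelerations (d^2x/dtau^2, d^2y/dtau^2) = (-14625/6064, 37375/3032)


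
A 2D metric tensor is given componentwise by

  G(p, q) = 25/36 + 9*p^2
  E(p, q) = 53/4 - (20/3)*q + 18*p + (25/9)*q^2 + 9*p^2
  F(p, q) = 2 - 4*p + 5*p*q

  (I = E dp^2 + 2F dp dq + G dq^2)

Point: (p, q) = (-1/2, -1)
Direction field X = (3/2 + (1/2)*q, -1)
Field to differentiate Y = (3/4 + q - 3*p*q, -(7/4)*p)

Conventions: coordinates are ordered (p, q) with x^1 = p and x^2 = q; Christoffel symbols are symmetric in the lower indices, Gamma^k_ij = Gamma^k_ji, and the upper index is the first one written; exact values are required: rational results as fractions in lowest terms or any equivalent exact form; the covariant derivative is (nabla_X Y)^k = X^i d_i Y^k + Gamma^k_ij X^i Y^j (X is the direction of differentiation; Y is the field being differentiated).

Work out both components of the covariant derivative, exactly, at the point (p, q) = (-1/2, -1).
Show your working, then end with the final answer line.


E = 287/18, F = 13/2, G = 53/18 at the point
E_p = 9, E_q = -110/9, F_p = -9, F_q = -5/2, G_p = -9, G_q = 0
EG - F^2 = 761/162;  g^inv = (162/761) * [[53/18, -13/2], [-13/2, 287/18]]
first-kind symbols [ij,l] = (1/2)(d_i g_jl + d_j g_il - d_l g_ij): [pp,p] = E_p/2 = 9/2, [pp,q] = F_p - E_q/2 = -26/9, [pq,p] = E_q/2 = -55/9, [pq,q] = G_p/2 = -9/2, [qq,p] = F_q - G_p/2 = 2, [qq,q] = G_q/2 = 0
Gamma^p_ij = (G*[ij,p] - F*[ij,q])/(EG - F^2), Gamma^q_ij = (E*[ij,q] - F*[ij,p])/(EG - F^2)
Gamma_ppp = 10377/1522, Gamma_ppq = 3647/1522, Gamma_pqq = 954/761, Gamma_qpp = -24401/1522, Gamma_qpq = -10377/1522, Gamma_qqq = -2106/761
X = (1, -1), Y = (-7/4, 7/8) at the point

Answer: (nabla_X Y)^p = -75959/12176, (nabla_X Y)^q = 131873/12176


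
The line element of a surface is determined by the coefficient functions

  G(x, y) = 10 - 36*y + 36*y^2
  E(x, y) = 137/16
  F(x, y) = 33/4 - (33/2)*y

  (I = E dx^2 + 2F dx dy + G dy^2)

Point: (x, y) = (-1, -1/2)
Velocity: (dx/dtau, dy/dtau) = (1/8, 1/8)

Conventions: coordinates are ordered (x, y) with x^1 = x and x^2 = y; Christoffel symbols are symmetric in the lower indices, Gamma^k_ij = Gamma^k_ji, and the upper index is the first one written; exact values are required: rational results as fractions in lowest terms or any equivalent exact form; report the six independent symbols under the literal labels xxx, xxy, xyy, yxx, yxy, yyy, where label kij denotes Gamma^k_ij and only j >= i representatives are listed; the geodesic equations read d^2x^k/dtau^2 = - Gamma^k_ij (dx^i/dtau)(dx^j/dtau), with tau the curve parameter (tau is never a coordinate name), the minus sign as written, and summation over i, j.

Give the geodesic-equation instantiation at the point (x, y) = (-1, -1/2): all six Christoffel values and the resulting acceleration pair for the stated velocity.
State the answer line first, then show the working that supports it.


Answer: Gamma_xxx = 0, Gamma_xxy = 0, Gamma_xyy = -264/713, Gamma_yxx = 0, Gamma_yxy = 0, Gamma_yyy = -576/713; accelerations (d^2x/dtau^2, d^2y/dtau^2) = (33/5704, 9/713)

E = 137/16, F = 33/2, G = 37 at the point
E_x = 0, E_y = 0, F_x = 0, F_y = -33/2, G_x = 0, G_y = -72
EG - F^2 = 713/16;  g^inv = (16/713) * [[37, -33/2], [-33/2, 137/16]]
first-kind symbols [ij,l] = (1/2)(d_i g_jl + d_j g_il - d_l g_ij): [xx,x] = E_x/2 = 0, [xx,y] = F_x - E_y/2 = 0, [xy,x] = E_y/2 = 0, [xy,y] = G_x/2 = 0, [yy,x] = F_y - G_x/2 = -33/2, [yy,y] = G_y/2 = -36
Gamma^x_ij = (G*[ij,x] - F*[ij,y])/(EG - F^2), Gamma^y_ij = (E*[ij,y] - F*[ij,x])/(EG - F^2)
Gamma_xxx = 0, Gamma_xxy = 0, Gamma_xyy = -264/713, Gamma_yxx = 0, Gamma_yxy = 0, Gamma_yyy = -576/713
d^2x/dtau^2 = -(Gamma_xxx*(1/8)^2 + 2*Gamma_xxy*(1/8)*(1/8) + Gamma_xyy*(1/8)^2) = 33/5704
d^2y/dtau^2 = -(Gamma_yxx*(1/8)^2 + 2*Gamma_yxy*(1/8)*(1/8) + Gamma_yyy*(1/8)^2) = 9/713


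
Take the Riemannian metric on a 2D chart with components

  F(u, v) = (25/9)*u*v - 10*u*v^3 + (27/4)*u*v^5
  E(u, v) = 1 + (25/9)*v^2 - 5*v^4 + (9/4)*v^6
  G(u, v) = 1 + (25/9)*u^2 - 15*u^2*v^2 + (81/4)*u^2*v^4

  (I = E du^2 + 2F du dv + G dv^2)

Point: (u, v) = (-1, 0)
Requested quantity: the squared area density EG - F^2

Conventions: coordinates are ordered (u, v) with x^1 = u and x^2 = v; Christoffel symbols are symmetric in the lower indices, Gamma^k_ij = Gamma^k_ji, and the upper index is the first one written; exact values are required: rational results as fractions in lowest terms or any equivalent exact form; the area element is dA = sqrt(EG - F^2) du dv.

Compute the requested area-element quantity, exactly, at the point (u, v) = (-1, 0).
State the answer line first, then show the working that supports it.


Answer: EG - F^2 = 34/9

E = 1, F = 0, G = 34/9; EG - F^2 = 34/9


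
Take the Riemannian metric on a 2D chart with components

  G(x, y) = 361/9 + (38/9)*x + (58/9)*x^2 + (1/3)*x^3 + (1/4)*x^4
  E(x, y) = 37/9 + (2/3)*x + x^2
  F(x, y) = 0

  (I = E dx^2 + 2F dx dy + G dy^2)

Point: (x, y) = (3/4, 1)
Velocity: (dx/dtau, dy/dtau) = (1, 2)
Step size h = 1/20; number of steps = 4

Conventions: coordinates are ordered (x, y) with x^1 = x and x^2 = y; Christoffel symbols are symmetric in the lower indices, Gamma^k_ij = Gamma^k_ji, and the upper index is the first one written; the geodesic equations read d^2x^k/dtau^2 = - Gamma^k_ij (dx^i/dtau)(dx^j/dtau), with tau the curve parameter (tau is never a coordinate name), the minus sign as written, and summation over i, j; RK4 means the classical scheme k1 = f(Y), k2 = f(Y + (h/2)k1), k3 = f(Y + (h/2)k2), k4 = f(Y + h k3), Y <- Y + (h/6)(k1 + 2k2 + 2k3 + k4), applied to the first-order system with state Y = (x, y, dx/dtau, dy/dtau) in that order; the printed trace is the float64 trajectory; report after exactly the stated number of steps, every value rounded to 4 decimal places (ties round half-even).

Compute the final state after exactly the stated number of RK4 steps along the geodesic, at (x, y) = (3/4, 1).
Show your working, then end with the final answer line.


f(Y) = (dx/dtau, dy/dtau, -Gamma^x_ij Y'^i Y'^j, -Gamma^y_ij Y'^i Y'^j) with the Gammas evaluated at the stage position; h = 0.050000; intermediate values shown to 6 dp
step 0: x = 0.7500, y = 1.0000, dx/dtau = 1.0000, dy/dtau = 2.0000
step 1:
  k1: at (x, y) = (0.750000, 1.000000), (dx/dtau, dy/dtau) = (1.000000, 2.000000); Gamma_xxx = 0.209396, Gamma_xxy = 0.000000, Gamma_xyy = -1.437416, Gamma_yxx = 0.000000, Gamma_yxy = 0.157815, Gamma_yyy = 0.000000; k1 = (1.000000, 2.000000, 5.540268, -0.631259)
  k2: at (x, y) = (0.775000, 1.050000), (dx/dtau, dy/dtau) = (1.138507, 1.984219); Gamma_xxx = 0.211983, Gamma_xxy = 0.000000, Gamma_xyy = -1.460984, Gamma_yxx = 0.000000, Gamma_yxy = 0.160815, Gamma_yyy = 0.000000; k2 = (1.138507, 1.984219, 5.477300, -0.726577)
  k3: at (x, y) = (0.778463, 1.049605), (dx/dtau, dy/dtau) = (1.136932, 1.981836); Gamma_xxx = 0.212333, Gamma_xxy = 0.000000, Gamma_xyy = -1.464212, Gamma_yxx = 0.000000, Gamma_yxy = 0.161227, Gamma_yyy = 0.000000; k3 = (1.136932, 1.981836, 5.476481, -0.726560)
  k4: at (x, y) = (0.806847, 1.099092), (dx/dtau, dy/dtau) = (1.273824, 1.963672); Gamma_xxx = 0.215128, Gamma_xxy = 0.000000, Gamma_xyy = -1.490359, Gamma_yxx = 0.000000, Gamma_yxy = 0.164581, Gamma_yyy = 0.000000; k4 = (1.273824, 1.963672, 5.397764, -0.823356)
  Y <- Y + (h/6)(k1 + 2k2 + 2k3 + k4): x = 0.8069, y = 1.0991, dx/dtau = 1.2737, dy/dtau = 1.9637
step 2:
  k1: at (x, y) = (0.806873, 1.099132), (dx/dtau, dy/dtau) = (1.273713, 1.963659); Gamma_xxx = 0.215130, Gamma_xxy = 0.000000, Gamma_xyy = -1.490383, Gamma_yxx = 0.000000, Gamma_yxy = 0.164584, Gamma_yyy = 0.000000; k1 = (1.273713, 1.963659, 5.397837, -0.823294)
  k2: at (x, y) = (0.838715, 1.148223), (dx/dtau, dy/dtau) = (1.408659, 1.943077); Gamma_xxx = 0.218108, Gamma_xxy = 0.000000, Gamma_xyy = -1.519044, Gamma_yxx = 0.000000, Gamma_yxy = 0.168286, Gamma_yyy = 0.000000; k2 = (1.408659, 1.943077, 5.302425, -0.921242)
  k3: at (x, y) = (0.842089, 1.147708), (dx/dtau, dy/dtau) = (1.406274, 1.940628); Gamma_xxx = 0.218414, Gamma_xxy = 0.000000, Gamma_xyy = -1.522039, Gamma_yxx = 0.000000, Gamma_yxy = 0.168674, Gamma_yyy = 0.000000; k3 = (1.406274, 1.940628, 5.300119, -0.920644)
  k4: at (x, y) = (0.877186, 1.196163), (dx/dtau, dy/dtau) = (1.538719, 1.917627); Gamma_xxx = 0.221490, Gamma_xxy = 0.000000, Gamma_xyy = -1.552743, Gamma_yxx = 0.000000, Gamma_yxy = 0.172673, Gamma_yyy = 0.000000; k4 = (1.538719, 1.917627, 5.185480, -1.019011)
  Y <- Y + (h/6)(k1 + 2k2 + 2k3 + k4): x = 0.8772, y = 1.1962, dx/dtau = 1.5386, dy/dtau = 1.9176
step 3:
  k1: at (x, y) = (0.877225, 1.196204), (dx/dtau, dy/dtau) = (1.538617, 1.917609); Gamma_xxx = 0.221493, Gamma_xxy = 0.000000, Gamma_xyy = -1.552776, Gamma_yxx = 0.000000, Gamma_yxy = 0.172678, Gamma_yyy = 0.000000; k1 = (1.538617, 1.917609, 5.185555, -1.018959)
  k2: at (x, y) = (0.915690, 1.244144), (dx/dtau, dy/dtau) = (1.668256, 1.892135); Gamma_xxx = 0.224642, Gamma_xxy = 0.000000, Gamma_xyy = -1.585481, Gamma_yxx = 0.000000, Gamma_yxy = 0.176970, Gamma_yyy = 0.000000; k2 = (1.668256, 1.892135, 5.051101, -1.117237)
  k3: at (x, y) = (0.918931, 1.243507), (dx/dtau, dy/dtau) = (1.664894, 1.889678); Gamma_xxx = 0.224897, Gamma_xxy = 0.000000, Gamma_xyy = -1.588192, Gamma_yxx = 0.000000, Gamma_yxy = 0.177328, Gamma_yyy = 0.000000; k3 = (1.664894, 1.889678, 5.047861, -1.115787)
  k4: at (x, y) = (0.960470, 1.290688), (dx/dtau, dy/dtau) = (1.791010, 1.861819); Gamma_xxx = 0.228026, Gamma_xxy = 0.000000, Gamma_xyy = -1.622346, Gamma_yxx = 0.000000, Gamma_yxy = 0.181848, Gamma_yyy = 0.000000; k4 = (1.791010, 1.861819, 4.892211, -1.212759)
  Y <- Y + (h/6)(k1 + 2k2 + 2k3 + k4): x = 0.9605, y = 1.2907, dx/dtau = 1.7909, dy/dtau = 1.8618
step 4:
  k1: at (x, y) = (0.960524, 1.290729), (dx/dtau, dy/dtau) = (1.790914, 1.861794); Gamma_xxx = 0.228030, Gamma_xxy = 0.000000, Gamma_xyy = -1.622391, Gamma_yxx = 0.000000, Gamma_yxy = 0.181854, Gamma_yyy = 0.000000; k1 = (1.790914, 1.861794, 4.892277, -1.212717)
  k2: at (x, y) = (1.005297, 1.337274), (dx/dtau, dy/dtau) = (1.913221, 1.831476); Gamma_xxx = 0.231120, Gamma_xxy = 0.000000, Gamma_xyy = -1.657995, Gamma_yxx = 0.000000, Gamma_yxy = 0.186601, Gamma_yyy = 0.000000; k2 = (1.913221, 1.831476, 4.715424, -1.307709)
  k3: at (x, y) = (1.008355, 1.336516), (dx/dtau, dy/dtau) = (1.908800, 1.829101); Gamma_xxx = 0.231320, Gamma_xxy = 0.000000, Gamma_xyy = -1.660382, Gamma_yxx = 0.000000, Gamma_yxy = 0.186921, Gamma_yyy = 0.000000; k3 = (1.908800, 1.829101, 4.712172, -1.305226)
  k4: at (x, y) = (1.055964, 1.382184), (dx/dtau, dy/dtau) = (2.026523, 1.796533); Gamma_xxx = 0.234277, Gamma_xxy = 0.000000, Gamma_xyy = -1.696834, Gamma_yxx = 0.000000, Gamma_yxy = 0.191816, Gamma_yyy = 0.000000; k4 = (2.026523, 1.796533, 4.514454, -1.396697)
  Y <- Y + (h/6)(k1 + 2k2 + 2k3 + k4): x = 1.0560, y = 1.3822, dx/dtau = 2.0264, dy/dtau = 1.7965

Answer: x = 1.0560, y = 1.3822, dx/dtau = 2.0264, dy/dtau = 1.7965


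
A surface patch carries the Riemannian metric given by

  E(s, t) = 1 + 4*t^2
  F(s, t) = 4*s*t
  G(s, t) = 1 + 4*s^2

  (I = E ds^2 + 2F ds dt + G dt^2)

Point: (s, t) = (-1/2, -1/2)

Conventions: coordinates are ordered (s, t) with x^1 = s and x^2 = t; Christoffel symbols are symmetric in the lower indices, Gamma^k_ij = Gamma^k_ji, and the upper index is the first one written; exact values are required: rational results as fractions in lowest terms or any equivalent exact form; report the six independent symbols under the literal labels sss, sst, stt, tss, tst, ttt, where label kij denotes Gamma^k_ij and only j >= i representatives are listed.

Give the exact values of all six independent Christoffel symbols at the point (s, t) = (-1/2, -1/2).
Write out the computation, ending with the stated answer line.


E = 2, F = 1, G = 2 at the point
E_s = 0, E_t = -4, F_s = -2, F_t = -2, G_s = -4, G_t = 0
EG - F^2 = 3;  g^inv = (1/3) * [[2, -1], [-1, 2]]
first-kind symbols [ij,l] = (1/2)(d_i g_jl + d_j g_il - d_l g_ij): [ss,s] = E_s/2 = 0, [ss,t] = F_s - E_t/2 = 0, [st,s] = E_t/2 = -2, [st,t] = G_s/2 = -2, [tt,s] = F_t - G_s/2 = 0, [tt,t] = G_t/2 = 0
Gamma^s_ij = (G*[ij,s] - F*[ij,t])/(EG - F^2), Gamma^t_ij = (E*[ij,t] - F*[ij,s])/(EG - F^2)

Answer: Gamma_sss = 0, Gamma_sst = -2/3, Gamma_stt = 0, Gamma_tss = 0, Gamma_tst = -2/3, Gamma_ttt = 0


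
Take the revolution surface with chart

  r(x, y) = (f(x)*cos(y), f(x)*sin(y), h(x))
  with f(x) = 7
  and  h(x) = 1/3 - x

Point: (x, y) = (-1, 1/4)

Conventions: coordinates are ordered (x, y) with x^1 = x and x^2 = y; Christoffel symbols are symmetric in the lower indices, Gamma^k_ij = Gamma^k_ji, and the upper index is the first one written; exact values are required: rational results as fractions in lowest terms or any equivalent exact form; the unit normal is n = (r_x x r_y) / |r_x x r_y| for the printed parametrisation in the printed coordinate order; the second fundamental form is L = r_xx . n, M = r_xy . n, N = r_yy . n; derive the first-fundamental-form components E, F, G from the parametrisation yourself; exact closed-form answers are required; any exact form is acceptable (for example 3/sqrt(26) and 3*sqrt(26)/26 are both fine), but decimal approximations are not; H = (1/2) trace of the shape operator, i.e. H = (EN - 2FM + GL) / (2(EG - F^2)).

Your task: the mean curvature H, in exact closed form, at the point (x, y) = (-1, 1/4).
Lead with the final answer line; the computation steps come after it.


Answer: H = -1/14

f = 7, f' = 0, f'' = 0, h' = -1, h'' = 0
E = 1, F = 0, G = 49; answer radicand W^2 = 1
unnormalised second-form numerators: l = 0, m = 0, n = -7; L = l/sqrt(1), and similarly M = m/sqrt(W^2), N = n/sqrt(W^2)
H = (E*n - 2*F*m + G*l) / (2*(EG - F^2)*sqrt(W^2)); E*n - 2*F*m + G*l = -7, EG - F^2 = 49, so H = (-1/14)/sqrt(1)


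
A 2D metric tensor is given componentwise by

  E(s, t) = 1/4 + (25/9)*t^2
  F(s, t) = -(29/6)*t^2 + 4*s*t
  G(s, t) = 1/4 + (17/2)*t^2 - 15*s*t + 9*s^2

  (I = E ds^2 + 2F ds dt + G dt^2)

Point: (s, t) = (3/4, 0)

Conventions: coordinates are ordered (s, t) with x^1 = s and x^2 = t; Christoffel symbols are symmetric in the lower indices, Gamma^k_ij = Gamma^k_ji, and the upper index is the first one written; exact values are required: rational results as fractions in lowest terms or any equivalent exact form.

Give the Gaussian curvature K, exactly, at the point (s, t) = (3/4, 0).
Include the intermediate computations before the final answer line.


E = 1/4, F = 0, G = 85/16, EG - F^2 = 85/64 at the point
E_s = 0, E_t = 0, F_s = 0, F_t = 3, G_s = 27/2, G_t = -45/4
E_tt = 50/9, F_st = 4, G_ss = 18
Compute both Brioschi determinants and normalise by (EG - F^2)^2.
M1 = [[-E_tt/2 + F_st - G_ss/2, E_s/2, F_s - E_t/2], [F_t - G_s/2, E, F], [G_t/2, F, G]] = [[-70/9, 0, 0], [-15/4, 1/4, 0], [-45/8, 0, 85/16]]; det M1 = -2975/288
M2 = [[0, E_t/2, G_s/2], [E_t/2, E, F], [G_s/2, F, G]] = [[0, 0, 27/4], [0, 1/4, 0], [27/4, 0, 85/16]]; det M2 = -729/64
det M1 - det M2 = 611/576; K = 611/576 / (85/64)^2 = 39104/65025

Answer: K = 39104/65025


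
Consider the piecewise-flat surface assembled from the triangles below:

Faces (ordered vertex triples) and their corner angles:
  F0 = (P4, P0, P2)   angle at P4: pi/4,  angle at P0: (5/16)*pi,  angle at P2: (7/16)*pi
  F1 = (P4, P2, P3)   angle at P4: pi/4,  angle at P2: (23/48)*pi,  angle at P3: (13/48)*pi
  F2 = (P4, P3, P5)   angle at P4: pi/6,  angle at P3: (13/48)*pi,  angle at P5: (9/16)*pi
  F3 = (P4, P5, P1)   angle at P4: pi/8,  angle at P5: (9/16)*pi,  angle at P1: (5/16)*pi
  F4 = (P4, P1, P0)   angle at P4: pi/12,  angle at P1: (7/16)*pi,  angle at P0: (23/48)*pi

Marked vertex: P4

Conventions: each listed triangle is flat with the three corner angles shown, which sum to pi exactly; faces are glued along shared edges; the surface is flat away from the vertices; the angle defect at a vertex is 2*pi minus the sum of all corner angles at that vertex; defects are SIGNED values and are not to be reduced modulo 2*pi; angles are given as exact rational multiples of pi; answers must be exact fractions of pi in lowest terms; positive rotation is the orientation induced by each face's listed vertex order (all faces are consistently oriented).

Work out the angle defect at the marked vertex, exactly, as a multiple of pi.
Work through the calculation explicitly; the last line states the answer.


Sum of corner angles at P4: (7/8)*pi
defect = 2*pi - (7/8)*pi

Answer: defect(P4) = (9/8)*pi


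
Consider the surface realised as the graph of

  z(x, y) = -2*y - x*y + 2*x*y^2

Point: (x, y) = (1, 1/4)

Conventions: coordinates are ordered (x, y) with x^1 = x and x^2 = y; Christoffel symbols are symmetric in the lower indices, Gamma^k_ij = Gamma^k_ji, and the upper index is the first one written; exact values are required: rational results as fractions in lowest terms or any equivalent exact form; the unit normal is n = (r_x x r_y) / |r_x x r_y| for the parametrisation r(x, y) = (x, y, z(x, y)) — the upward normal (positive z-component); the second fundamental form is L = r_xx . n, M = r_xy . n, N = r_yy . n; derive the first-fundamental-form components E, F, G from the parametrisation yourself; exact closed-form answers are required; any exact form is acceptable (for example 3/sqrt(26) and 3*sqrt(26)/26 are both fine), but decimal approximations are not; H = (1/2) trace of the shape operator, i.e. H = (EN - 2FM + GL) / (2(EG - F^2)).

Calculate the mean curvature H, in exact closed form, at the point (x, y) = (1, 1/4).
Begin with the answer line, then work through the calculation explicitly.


Answer: H = 1040*sqrt(321)/103041

z_x = -1/8, z_y = -2, z_xx = 0, z_xy = 0, z_yy = 4
E = 65/64, F = 1/4, G = 5; answer radicand W^2 = 321/64
unnormalised second-form numerators: l = 0, m = 0, n = 4; L = l/sqrt(321/64), and similarly M = m/sqrt(W^2), N = n/sqrt(W^2)
H = (E*n - 2*F*m + G*l) / (2*(EG - F^2)*sqrt(W^2)); E*n - 2*F*m + G*l = 65/16, EG - F^2 = 321/64, so H = (130/321)/sqrt(321/64)


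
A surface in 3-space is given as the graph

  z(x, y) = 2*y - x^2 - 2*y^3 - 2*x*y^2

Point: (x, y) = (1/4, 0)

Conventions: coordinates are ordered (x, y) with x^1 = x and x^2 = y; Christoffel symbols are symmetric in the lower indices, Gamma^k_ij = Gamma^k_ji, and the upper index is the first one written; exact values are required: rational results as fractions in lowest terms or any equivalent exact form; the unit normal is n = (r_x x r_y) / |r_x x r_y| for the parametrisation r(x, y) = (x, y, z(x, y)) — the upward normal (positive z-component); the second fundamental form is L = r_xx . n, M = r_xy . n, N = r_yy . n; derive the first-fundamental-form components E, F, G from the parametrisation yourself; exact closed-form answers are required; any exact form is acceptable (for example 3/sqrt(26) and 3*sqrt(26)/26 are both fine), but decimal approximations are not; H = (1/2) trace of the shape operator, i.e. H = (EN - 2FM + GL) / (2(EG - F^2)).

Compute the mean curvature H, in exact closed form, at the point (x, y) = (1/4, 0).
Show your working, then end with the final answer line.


z_x = -1/2, z_y = 2, z_xx = -2, z_xy = 0, z_yy = -1
E = 5/4, F = -1, G = 5; answer radicand W^2 = 21/4
unnormalised second-form numerators: l = -2, m = 0, n = -1; L = l/sqrt(21/4), and similarly M = m/sqrt(W^2), N = n/sqrt(W^2)
H = (E*n - 2*F*m + G*l) / (2*(EG - F^2)*sqrt(W^2)); E*n - 2*F*m + G*l = -45/4, EG - F^2 = 21/4, so H = (-15/14)/sqrt(21/4)

Answer: H = -5*sqrt(21)/49
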